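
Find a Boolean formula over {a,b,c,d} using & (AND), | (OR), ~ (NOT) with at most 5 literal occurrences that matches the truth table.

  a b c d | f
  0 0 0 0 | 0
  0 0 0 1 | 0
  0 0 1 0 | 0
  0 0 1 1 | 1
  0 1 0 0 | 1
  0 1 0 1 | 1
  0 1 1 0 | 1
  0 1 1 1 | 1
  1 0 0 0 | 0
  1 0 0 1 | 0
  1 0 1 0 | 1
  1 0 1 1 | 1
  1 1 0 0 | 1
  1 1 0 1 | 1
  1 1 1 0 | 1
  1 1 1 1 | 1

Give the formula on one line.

  (a | d) = 0101010111111111
  (b | (a | d)) = 0101111111111111
  (b | c) = 0011111100111111
  ((b | (a | d)) & (b | c)) = 0001111100111111

((b | (a | d)) & (b | c))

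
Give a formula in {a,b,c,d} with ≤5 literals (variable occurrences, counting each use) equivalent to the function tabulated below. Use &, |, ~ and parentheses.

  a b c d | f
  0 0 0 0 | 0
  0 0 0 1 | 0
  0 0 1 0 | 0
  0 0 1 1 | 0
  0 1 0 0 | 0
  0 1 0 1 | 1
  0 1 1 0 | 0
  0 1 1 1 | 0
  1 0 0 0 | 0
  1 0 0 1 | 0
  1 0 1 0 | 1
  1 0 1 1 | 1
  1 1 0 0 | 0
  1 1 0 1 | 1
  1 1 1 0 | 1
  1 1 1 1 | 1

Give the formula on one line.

((a & c) | (~c & (b & d)))

  (a & c) = 0000000000110011
  ~c = 1100110011001100
  (b & d) = 0000010100000101
  (~c & (b & d)) = 0000010000000100
  ((a & c) | (~c & (b & d))) = 0000010000110111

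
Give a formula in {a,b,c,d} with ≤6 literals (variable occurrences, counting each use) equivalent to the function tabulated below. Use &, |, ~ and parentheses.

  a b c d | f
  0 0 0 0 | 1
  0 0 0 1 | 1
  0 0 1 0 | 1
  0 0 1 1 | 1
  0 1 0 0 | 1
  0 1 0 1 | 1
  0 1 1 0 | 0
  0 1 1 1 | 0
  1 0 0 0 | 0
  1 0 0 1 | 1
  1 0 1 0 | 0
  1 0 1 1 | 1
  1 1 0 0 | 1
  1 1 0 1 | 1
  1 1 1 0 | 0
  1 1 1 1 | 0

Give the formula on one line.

((~c | ~b) & ((~b & d) | (~a | b)))

  ~c = 1100110011001100
  ~b = 1111000011110000
  (~c | ~b) = 1111110011111100
  (~b & d) = 0101000001010000
  ~a = 1111111100000000
  (~a | b) = 1111111100001111
  ((~b & d) | (~a | b)) = 1111111101011111
  ((~c | ~b) & ((~b & d) | (~a | b))) = 1111110001011100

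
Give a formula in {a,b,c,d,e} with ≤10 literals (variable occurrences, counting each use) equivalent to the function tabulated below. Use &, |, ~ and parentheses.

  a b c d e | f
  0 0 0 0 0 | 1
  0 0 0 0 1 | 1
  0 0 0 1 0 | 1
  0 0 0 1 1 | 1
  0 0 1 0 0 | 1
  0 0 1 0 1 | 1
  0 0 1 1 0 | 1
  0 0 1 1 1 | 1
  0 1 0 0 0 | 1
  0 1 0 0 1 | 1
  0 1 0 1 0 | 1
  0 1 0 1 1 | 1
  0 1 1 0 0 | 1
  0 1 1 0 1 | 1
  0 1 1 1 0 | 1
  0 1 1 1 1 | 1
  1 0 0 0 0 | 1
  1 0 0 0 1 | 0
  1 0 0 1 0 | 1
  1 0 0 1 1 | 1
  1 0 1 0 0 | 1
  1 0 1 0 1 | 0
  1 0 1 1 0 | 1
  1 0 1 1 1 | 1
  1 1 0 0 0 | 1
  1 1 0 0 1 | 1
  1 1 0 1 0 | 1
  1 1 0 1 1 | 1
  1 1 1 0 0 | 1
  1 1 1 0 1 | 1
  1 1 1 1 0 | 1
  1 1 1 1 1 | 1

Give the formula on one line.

  ~a = 11111111111111110000000000000000
  ~e = 10101010101010101010101010101010
  ~d = 11001100110011001100110011001100
  (b | ~d) = 11001100111111111100110011111111
  (~e & (b | ~d)) = 10001000101010101000100010101010
  (~a | (~e & (b | ~d))) = 11111111111111111000100010101010
  (d & a) = 00000000000000000011001100110011
  ((~a | (~e & (b | ~d))) | (d & a)) = 11111111111111111011101110111011
  (d | b) = 00110011111111110011001111111111
  (((~a | (~e & (b | ~d))) | (d & a)) | (d | b)) = 11111111111111111011101111111111

(((~a | (~e & (b | ~d))) | (d & a)) | (d | b))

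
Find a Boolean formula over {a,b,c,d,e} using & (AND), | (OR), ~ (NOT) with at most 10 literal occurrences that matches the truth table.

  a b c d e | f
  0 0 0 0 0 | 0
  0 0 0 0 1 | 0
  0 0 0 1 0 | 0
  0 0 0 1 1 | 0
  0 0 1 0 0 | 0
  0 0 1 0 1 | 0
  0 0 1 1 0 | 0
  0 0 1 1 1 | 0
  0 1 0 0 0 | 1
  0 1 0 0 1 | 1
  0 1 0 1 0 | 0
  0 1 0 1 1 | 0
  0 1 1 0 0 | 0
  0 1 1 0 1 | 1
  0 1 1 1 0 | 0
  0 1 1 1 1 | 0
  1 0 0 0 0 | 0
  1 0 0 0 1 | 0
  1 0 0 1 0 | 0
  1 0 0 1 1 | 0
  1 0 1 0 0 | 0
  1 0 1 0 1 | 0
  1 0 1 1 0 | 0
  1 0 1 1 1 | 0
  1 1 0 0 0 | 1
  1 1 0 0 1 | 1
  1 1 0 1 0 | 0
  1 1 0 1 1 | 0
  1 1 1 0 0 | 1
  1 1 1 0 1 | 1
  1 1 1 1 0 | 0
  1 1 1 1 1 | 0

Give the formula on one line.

(((d | ((~c | ~b) & b)) | (e | a)) & (~d & b))

  ~c = 11110000111100001111000011110000
  ~b = 11111111000000001111111100000000
  (~c | ~b) = 11111111111100001111111111110000
  ((~c | ~b) & b) = 00000000111100000000000011110000
  (d | ((~c | ~b) & b)) = 00110011111100110011001111110011
  (e | a) = 01010101010101011111111111111111
  ((d | ((~c | ~b) & b)) | (e | a)) = 01110111111101111111111111111111
  ~d = 11001100110011001100110011001100
  (~d & b) = 00000000110011000000000011001100
  (((d | ((~c | ~b) & b)) | (e | a)) & (~d & b)) = 00000000110001000000000011001100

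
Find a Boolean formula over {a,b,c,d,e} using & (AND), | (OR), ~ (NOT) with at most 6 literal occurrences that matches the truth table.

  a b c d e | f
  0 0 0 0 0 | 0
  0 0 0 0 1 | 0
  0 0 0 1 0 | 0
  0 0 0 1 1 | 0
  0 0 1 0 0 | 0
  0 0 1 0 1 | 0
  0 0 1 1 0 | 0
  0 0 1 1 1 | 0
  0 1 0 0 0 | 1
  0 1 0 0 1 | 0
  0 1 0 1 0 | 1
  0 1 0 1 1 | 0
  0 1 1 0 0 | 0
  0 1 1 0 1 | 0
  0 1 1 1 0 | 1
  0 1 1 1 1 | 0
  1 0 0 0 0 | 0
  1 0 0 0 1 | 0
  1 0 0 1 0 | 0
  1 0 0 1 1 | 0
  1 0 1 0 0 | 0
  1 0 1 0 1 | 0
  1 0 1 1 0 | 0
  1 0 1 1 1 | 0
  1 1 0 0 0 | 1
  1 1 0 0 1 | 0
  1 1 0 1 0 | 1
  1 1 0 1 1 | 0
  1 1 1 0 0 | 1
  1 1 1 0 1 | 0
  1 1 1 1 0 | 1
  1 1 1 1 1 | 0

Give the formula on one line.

  ~c = 11110000111100001111000011110000
  (d | ~c) = 11110011111100111111001111110011
  ((d | ~c) | a) = 11110011111100111111111111111111
  (e | ((d | ~c) | a)) = 11110111111101111111111111111111
  ~e = 10101010101010101010101010101010
  (~e & b) = 00000000101010100000000010101010
  ((e | ((d | ~c) | a)) & (~e & b)) = 00000000101000100000000010101010

((e | ((d | ~c) | a)) & (~e & b))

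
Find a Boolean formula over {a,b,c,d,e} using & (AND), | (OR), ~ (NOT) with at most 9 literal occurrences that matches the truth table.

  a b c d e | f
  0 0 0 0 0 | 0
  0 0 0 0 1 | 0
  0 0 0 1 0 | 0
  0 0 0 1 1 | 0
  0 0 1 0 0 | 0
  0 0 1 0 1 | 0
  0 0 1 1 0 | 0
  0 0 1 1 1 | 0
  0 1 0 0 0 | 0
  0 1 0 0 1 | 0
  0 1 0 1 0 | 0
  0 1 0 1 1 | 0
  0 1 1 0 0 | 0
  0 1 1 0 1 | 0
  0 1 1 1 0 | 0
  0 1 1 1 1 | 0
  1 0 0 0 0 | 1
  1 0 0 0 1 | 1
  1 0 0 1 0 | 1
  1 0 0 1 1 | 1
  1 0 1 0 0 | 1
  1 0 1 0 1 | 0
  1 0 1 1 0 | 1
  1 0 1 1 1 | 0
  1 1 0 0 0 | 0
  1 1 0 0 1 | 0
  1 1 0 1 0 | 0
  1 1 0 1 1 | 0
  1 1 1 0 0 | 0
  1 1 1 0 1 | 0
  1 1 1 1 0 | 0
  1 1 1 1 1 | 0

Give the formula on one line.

((~b & a) & (((~c | b) | (~b & ~a)) | ~e))

  ~b = 11111111000000001111111100000000
  (~b & a) = 00000000000000001111111100000000
  ~c = 11110000111100001111000011110000
  (~c | b) = 11110000111111111111000011111111
  ~a = 11111111111111110000000000000000
  (~b & ~a) = 11111111000000000000000000000000
  ((~c | b) | (~b & ~a)) = 11111111111111111111000011111111
  ~e = 10101010101010101010101010101010
  (((~c | b) | (~b & ~a)) | ~e) = 11111111111111111111101011111111
  ((~b & a) & (((~c | b) | (~b & ~a)) | ~e)) = 00000000000000001111101000000000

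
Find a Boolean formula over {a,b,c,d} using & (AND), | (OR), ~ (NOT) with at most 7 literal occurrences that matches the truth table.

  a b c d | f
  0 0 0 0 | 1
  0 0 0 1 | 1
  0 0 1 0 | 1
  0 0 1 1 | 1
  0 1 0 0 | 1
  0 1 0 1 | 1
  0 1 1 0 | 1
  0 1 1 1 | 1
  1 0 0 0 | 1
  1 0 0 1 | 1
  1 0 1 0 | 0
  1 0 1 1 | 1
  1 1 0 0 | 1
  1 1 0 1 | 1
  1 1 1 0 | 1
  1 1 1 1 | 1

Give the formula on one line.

((~c | (b | (~b & ~a))) | (b | d))

  ~c = 1100110011001100
  ~b = 1111000011110000
  ~a = 1111111100000000
  (~b & ~a) = 1111000000000000
  (b | (~b & ~a)) = 1111111100001111
  (~c | (b | (~b & ~a))) = 1111111111001111
  (b | d) = 0101111101011111
  ((~c | (b | (~b & ~a))) | (b | d)) = 1111111111011111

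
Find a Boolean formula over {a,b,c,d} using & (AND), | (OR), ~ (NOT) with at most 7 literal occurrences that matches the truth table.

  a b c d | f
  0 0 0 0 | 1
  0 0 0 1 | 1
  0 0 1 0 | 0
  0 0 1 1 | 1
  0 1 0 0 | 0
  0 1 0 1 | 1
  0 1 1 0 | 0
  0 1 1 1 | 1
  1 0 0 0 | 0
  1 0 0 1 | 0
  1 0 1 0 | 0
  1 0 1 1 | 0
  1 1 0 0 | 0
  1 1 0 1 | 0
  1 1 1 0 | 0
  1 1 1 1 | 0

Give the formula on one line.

(((~b & ~c) | d) & ~a)

  ~b = 1111000011110000
  ~c = 1100110011001100
  (~b & ~c) = 1100000011000000
  ((~b & ~c) | d) = 1101010111010101
  ~a = 1111111100000000
  (((~b & ~c) | d) & ~a) = 1101010100000000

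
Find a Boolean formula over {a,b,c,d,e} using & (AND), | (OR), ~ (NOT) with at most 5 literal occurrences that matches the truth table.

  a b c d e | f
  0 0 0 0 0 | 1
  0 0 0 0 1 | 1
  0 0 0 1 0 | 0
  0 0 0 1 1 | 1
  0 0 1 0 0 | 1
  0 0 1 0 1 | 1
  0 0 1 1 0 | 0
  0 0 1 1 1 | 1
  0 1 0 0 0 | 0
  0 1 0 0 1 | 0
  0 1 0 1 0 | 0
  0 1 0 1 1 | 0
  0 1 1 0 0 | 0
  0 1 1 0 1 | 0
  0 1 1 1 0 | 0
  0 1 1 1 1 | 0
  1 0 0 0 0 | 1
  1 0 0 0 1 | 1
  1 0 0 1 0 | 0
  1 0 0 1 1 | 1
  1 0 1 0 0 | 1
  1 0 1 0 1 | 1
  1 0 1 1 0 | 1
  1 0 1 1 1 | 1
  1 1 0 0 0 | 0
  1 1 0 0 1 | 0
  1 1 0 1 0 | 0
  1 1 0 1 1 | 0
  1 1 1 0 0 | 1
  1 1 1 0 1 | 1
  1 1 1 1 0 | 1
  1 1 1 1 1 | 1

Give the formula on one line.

((~b & (~d | e)) | (a & c))

  ~b = 11111111000000001111111100000000
  ~d = 11001100110011001100110011001100
  (~d | e) = 11011101110111011101110111011101
  (~b & (~d | e)) = 11011101000000001101110100000000
  (a & c) = 00000000000000000000111100001111
  ((~b & (~d | e)) | (a & c)) = 11011101000000001101111100001111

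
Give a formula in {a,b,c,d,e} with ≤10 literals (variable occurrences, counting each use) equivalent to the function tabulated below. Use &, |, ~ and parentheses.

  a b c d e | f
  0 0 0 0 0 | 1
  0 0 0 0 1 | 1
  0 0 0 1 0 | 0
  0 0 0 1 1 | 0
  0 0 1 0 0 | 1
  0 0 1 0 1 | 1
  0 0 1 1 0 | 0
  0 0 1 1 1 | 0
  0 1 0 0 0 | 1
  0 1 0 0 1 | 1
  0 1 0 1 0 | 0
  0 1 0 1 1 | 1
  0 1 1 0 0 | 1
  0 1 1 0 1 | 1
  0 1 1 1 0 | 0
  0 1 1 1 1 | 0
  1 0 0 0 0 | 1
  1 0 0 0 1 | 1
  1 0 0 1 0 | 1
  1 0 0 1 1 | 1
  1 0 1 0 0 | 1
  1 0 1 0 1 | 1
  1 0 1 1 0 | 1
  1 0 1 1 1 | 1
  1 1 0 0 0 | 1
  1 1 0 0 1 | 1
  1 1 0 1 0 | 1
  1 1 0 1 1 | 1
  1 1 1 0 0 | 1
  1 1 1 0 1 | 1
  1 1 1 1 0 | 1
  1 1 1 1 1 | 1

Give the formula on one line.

  (d | e) = 01110111011101110111011101110111
  (a & (d | e)) = 00000000000000000111011101110111
  ~c = 11110000111100001111000011110000
  (~c & b) = 00000000111100000000000011110000
  ((a & (d | e)) | (~c & b)) = 00000000111100000111011111110111
  (e & ((a & (d | e)) | (~c & b))) = 00000000010100000101010101010101
  ((e & ((a & (d | e)) | (~c & b))) | a) = 00000000010100001111111111111111
  ~d = 11001100110011001100110011001100
  (((e & ((a & (d | e)) | (~c & b))) | a) | ~d) = 11001100110111001111111111111111

(((e & ((a & (d | e)) | (~c & b))) | a) | ~d)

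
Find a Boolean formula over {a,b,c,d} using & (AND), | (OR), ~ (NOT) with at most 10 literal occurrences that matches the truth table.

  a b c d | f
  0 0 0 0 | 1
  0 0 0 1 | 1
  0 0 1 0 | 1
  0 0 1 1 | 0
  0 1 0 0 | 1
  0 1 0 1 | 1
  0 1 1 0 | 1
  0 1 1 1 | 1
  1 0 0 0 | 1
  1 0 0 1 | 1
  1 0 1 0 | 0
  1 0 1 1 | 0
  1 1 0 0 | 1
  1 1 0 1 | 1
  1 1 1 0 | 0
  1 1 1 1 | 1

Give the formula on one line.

((d & b) | (((~a | d) & ((b & (a & c)) | ~d)) | ~c))

  (d & b) = 0000010100000101
  ~a = 1111111100000000
  (~a | d) = 1111111101010101
  (a & c) = 0000000000110011
  (b & (a & c)) = 0000000000000011
  ~d = 1010101010101010
  ((b & (a & c)) | ~d) = 1010101010101011
  ((~a | d) & ((b & (a & c)) | ~d)) = 1010101000000001
  ~c = 1100110011001100
  (((~a | d) & ((b & (a & c)) | ~d)) | ~c) = 1110111011001101
  ((d & b) | (((~a | d) & ((b & (a & c)) | ~d)) | ~c)) = 1110111111001101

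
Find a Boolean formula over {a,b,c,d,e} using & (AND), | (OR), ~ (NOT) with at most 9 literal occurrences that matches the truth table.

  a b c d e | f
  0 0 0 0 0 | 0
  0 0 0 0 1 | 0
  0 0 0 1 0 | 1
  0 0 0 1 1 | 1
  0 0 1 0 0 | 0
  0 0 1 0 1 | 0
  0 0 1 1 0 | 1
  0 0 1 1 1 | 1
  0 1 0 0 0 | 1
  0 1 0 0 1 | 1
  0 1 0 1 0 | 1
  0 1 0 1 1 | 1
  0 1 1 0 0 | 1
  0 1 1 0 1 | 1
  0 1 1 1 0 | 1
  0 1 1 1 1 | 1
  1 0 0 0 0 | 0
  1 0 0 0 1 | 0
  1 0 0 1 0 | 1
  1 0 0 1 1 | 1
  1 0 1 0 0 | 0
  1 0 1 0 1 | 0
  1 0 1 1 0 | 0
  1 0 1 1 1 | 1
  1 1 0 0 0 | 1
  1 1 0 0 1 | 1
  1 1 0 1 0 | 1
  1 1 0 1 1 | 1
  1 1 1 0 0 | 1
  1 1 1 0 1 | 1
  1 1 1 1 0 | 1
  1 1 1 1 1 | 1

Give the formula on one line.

((((~a & ~e) | e) | ((~c | b) | (c & e))) & (d | b))

  ~a = 11111111111111110000000000000000
  ~e = 10101010101010101010101010101010
  (~a & ~e) = 10101010101010100000000000000000
  ((~a & ~e) | e) = 11111111111111110101010101010101
  ~c = 11110000111100001111000011110000
  (~c | b) = 11110000111111111111000011111111
  (c & e) = 00000101000001010000010100000101
  ((~c | b) | (c & e)) = 11110101111111111111010111111111
  (((~a & ~e) | e) | ((~c | b) | (c & e))) = 11111111111111111111010111111111
  (d | b) = 00110011111111110011001111111111
  ((((~a & ~e) | e) | ((~c | b) | (c & e))) & (d | b)) = 00110011111111110011000111111111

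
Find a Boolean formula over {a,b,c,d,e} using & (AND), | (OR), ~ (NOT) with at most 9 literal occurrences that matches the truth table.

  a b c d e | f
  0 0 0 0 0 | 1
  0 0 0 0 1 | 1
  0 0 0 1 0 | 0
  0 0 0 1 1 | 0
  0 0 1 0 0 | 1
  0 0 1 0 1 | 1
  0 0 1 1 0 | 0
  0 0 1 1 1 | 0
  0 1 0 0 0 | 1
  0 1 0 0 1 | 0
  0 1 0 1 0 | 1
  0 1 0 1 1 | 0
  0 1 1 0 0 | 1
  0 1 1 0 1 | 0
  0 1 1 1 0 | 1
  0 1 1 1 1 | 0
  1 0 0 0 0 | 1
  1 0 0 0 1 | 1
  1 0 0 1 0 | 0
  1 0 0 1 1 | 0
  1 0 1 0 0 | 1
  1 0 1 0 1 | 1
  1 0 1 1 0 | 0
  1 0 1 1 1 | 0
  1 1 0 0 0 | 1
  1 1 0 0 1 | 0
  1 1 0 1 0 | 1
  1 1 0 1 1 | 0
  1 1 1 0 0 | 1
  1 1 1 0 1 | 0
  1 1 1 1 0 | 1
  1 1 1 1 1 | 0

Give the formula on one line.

  ~b = 11111111000000001111111100000000
  ~e = 10101010101010101010101010101010
  (~b | ~e) = 11111111101010101111111110101010
  ~d = 11001100110011001100110011001100
  ((~b | ~e) & ~d) = 11001100100010001100110010001000
  (~e & b) = 00000000101010100000000010101010
  ((~e & b) & d) = 00000000001000100000000000100010
  (((~b | ~e) & ~d) | ((~e & b) & d)) = 11001100101010101100110010101010

(((~b | ~e) & ~d) | ((~e & b) & d))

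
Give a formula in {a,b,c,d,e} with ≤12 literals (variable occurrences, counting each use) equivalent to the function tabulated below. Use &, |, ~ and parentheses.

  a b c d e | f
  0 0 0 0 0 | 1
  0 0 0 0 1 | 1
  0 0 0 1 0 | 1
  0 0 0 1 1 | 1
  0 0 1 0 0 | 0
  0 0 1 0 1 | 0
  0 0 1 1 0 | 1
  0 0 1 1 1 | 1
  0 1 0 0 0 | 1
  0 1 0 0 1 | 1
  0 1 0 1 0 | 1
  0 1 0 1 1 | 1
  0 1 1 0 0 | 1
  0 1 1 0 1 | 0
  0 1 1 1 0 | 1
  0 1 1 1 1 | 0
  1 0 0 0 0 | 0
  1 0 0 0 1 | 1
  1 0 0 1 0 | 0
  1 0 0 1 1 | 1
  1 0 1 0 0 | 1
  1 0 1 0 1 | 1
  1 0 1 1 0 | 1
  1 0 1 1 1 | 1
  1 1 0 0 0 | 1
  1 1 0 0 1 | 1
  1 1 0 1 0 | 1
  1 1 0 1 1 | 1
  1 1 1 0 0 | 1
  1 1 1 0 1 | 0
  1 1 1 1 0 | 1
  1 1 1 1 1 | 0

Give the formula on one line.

((b & ~e) | (((c & (d | a)) & ~b) | ((e | ~a) & ~c)))

  ~e = 10101010101010101010101010101010
  (b & ~e) = 00000000101010100000000010101010
  (d | a) = 00110011001100111111111111111111
  (c & (d | a)) = 00000011000000110000111100001111
  ~b = 11111111000000001111111100000000
  ((c & (d | a)) & ~b) = 00000011000000000000111100000000
  ~a = 11111111111111110000000000000000
  (e | ~a) = 11111111111111110101010101010101
  ~c = 11110000111100001111000011110000
  ((e | ~a) & ~c) = 11110000111100000101000001010000
  (((c & (d | a)) & ~b) | ((e | ~a) & ~c)) = 11110011111100000101111101010000
  ((b & ~e) | (((c & (d | a)) & ~b) | ((e | ~a) & ~c))) = 11110011111110100101111111111010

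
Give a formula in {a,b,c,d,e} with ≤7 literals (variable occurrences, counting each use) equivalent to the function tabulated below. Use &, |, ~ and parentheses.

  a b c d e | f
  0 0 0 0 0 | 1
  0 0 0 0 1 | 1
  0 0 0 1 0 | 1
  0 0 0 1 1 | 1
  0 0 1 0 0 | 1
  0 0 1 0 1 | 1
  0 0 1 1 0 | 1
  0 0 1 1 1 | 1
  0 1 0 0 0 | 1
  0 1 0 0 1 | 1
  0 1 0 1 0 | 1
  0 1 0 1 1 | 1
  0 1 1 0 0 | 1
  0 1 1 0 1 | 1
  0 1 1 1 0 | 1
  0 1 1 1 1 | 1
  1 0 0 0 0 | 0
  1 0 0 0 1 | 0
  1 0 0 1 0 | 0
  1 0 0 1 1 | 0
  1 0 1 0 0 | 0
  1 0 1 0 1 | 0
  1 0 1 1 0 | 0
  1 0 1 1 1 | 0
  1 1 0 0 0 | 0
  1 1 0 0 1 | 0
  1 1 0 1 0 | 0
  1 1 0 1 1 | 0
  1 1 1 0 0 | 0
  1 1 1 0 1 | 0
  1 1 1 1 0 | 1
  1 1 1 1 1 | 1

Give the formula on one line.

(~a | (c & (d & b)))

  ~a = 11111111111111110000000000000000
  (d & b) = 00000000001100110000000000110011
  (c & (d & b)) = 00000000000000110000000000000011
  (~a | (c & (d & b))) = 11111111111111110000000000000011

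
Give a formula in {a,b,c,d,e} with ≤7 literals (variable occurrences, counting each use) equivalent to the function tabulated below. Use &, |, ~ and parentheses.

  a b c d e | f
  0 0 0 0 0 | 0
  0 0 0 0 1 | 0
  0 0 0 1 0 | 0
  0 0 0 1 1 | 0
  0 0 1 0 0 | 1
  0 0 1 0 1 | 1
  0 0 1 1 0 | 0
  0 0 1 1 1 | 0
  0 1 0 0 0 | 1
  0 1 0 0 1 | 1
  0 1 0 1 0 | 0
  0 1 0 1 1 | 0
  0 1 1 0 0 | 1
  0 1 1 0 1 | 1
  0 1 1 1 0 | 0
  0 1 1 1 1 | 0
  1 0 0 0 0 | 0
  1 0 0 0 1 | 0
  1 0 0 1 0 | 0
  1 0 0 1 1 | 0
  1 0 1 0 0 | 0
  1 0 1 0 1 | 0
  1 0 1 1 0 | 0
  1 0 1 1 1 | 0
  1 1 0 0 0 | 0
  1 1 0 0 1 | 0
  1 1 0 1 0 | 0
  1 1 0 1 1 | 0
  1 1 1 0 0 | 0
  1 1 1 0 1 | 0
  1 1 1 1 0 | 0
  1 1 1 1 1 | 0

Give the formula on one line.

(((b | c) & ~d) & ~a)

  (b | c) = 00001111111111110000111111111111
  ~d = 11001100110011001100110011001100
  ((b | c) & ~d) = 00001100110011000000110011001100
  ~a = 11111111111111110000000000000000
  (((b | c) & ~d) & ~a) = 00001100110011000000000000000000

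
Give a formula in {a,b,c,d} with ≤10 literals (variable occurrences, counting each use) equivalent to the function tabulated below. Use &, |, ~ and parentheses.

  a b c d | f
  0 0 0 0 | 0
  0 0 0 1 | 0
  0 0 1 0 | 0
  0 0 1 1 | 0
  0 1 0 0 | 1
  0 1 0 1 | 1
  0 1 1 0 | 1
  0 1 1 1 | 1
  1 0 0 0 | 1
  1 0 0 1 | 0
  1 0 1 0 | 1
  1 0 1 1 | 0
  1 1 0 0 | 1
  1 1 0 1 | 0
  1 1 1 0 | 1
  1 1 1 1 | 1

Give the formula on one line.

  ~c = 1100110011001100
  ~d = 1010101010101010
  (~c & ~d) = 1000100010001000
  ~a = 1111111100000000
  (c | ~a) = 1111111100110011
  ((~c & ~d) | (c | ~a)) = 1111111110111011
  (b | a) = 0000111111111111
  (((~c & ~d) | (c | ~a)) & (b | a)) = 0000111110111011
  (~d | b) = 1010111110101111
  ((((~c & ~d) | (c | ~a)) & (b | a)) & (~d | b)) = 0000111110101011

((((~c & ~d) | (c | ~a)) & (b | a)) & (~d | b))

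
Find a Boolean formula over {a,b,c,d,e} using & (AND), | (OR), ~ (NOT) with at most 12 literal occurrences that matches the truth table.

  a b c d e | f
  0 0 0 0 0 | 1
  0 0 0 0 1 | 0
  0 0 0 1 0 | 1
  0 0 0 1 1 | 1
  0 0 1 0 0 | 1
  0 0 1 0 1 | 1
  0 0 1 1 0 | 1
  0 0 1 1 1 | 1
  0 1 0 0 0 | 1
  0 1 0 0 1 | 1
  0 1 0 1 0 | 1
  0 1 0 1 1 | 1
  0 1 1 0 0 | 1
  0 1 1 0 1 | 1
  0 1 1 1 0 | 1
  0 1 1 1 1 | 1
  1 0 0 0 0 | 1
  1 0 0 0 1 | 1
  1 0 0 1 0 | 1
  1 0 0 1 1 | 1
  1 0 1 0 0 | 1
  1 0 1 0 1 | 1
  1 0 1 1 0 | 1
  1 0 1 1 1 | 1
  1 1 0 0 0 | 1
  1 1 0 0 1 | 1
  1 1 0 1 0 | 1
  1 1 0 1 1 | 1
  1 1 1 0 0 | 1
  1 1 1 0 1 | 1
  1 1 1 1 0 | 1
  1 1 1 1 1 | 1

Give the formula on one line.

  (b | a) = 00000000111111111111111111111111
  (c | (b | a)) = 00001111111111111111111111111111
  ~b = 11111111000000001111111100000000
  (b | d) = 00110011111111110011001111111111
  (~b & (b | d)) = 00110011000000000011001100000000
  ~c = 11110000111100001111000011110000
  (~b | ~c) = 11111111111100001111111111110000
  ~e = 10101010101010101010101010101010
  ((~b | ~c) & ~e) = 10101010101000001010101010100000
  ((~b & (b | d)) | ((~b | ~c) & ~e)) = 10111011101000001011101110100000
  ((c | (b | a)) | ((~b & (b | d)) | ((~b | ~c) & ~e))) = 10111111111111111111111111111111

((c | (b | a)) | ((~b & (b | d)) | ((~b | ~c) & ~e)))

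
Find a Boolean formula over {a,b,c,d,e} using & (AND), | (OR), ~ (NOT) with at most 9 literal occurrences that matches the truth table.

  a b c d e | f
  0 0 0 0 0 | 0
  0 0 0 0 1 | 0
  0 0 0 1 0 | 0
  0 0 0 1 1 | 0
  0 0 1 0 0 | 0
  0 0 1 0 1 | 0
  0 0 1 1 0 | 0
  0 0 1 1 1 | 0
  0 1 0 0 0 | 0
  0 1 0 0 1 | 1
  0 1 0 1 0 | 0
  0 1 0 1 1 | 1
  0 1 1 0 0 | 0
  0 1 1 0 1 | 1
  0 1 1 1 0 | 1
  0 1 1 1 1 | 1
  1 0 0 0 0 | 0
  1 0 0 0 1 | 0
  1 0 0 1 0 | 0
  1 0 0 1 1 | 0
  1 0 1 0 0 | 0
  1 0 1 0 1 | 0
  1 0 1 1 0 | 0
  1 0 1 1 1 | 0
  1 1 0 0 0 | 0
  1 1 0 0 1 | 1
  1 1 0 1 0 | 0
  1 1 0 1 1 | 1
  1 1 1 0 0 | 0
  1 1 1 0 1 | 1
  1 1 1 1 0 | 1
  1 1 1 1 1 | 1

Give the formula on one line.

(((~b | e) | (d & (c | e))) & b)

  ~b = 11111111000000001111111100000000
  (~b | e) = 11111111010101011111111101010101
  (c | e) = 01011111010111110101111101011111
  (d & (c | e)) = 00010011000100110001001100010011
  ((~b | e) | (d & (c | e))) = 11111111010101111111111101010111
  (((~b | e) | (d & (c | e))) & b) = 00000000010101110000000001010111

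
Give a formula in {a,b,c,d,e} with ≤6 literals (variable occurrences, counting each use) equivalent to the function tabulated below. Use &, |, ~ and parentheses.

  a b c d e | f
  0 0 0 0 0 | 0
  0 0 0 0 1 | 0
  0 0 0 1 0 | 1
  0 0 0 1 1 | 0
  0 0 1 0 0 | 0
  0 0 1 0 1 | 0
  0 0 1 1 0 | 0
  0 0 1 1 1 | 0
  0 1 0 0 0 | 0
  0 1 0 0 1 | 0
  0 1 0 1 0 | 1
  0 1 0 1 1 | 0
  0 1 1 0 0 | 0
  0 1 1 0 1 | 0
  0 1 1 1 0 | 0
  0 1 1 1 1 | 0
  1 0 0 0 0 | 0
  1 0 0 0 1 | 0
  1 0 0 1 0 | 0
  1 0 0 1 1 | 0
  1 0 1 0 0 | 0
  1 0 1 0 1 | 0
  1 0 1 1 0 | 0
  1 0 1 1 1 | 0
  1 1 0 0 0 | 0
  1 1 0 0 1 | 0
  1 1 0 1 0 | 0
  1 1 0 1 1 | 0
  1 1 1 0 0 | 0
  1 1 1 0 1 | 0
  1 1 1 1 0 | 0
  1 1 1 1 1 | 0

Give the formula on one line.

  (d | c) = 00111111001111110011111100111111
  ~e = 10101010101010101010101010101010
  ~a = 11111111111111110000000000000000
  (~e & ~a) = 10101010101010100000000000000000
  ~c = 11110000111100001111000011110000
  ((~e & ~a) & ~c) = 10100000101000000000000000000000
  ((d | c) & ((~e & ~a) & ~c)) = 00100000001000000000000000000000

((d | c) & ((~e & ~a) & ~c))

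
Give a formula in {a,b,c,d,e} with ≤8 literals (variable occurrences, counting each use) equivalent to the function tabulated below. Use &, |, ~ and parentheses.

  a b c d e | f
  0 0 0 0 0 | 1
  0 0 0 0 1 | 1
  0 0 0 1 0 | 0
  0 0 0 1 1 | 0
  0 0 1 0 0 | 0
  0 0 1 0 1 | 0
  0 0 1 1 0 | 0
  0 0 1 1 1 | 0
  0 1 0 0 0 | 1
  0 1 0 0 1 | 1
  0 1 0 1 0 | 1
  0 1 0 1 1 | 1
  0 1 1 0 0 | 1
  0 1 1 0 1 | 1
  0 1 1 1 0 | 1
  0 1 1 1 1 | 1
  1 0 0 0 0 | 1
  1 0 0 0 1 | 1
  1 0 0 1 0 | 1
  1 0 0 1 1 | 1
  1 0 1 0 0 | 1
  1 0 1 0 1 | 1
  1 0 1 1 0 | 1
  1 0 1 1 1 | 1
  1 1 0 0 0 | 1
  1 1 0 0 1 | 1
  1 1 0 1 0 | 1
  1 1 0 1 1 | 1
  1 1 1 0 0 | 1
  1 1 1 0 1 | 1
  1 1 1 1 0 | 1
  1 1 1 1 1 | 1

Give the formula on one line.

  ~c = 11110000111100001111000011110000
  ~d = 11001100110011001100110011001100
  (~c & ~d) = 11000000110000001100000011000000
  ((~c & ~d) | a) = 11000000110000001111111111111111
  (a | b) = 00000000111111111111111111111111
  (((~c & ~d) | a) | (a | b)) = 11000000111111111111111111111111

(((~c & ~d) | a) | (a | b))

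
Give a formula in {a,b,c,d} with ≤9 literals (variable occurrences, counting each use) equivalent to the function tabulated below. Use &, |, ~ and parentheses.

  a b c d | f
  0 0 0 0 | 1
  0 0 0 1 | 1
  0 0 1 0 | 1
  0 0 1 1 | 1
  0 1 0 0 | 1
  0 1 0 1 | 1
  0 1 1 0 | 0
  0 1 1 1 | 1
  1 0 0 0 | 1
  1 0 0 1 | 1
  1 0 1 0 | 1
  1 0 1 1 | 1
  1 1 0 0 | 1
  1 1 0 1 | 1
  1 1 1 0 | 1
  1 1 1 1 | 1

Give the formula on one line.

  ~c = 1100110011001100
  ~a = 1111111100000000
  ~b = 1111000011110000
  (~a & ~b) = 1111000000000000
  (~c | (~a & ~b)) = 1111110011001100
  ((~c | (~a & ~b)) | a) = 1111110011111111
  (b & d) = 0000010100000101
  ((b & d) & ~a) = 0000010100000000
  (a | ((b & d) & ~a)) = 0000010111111111
  (((~c | (~a & ~b)) | a) | (a | ((b & d) & ~a))) = 1111110111111111

(((~c | (~a & ~b)) | a) | (a | ((b & d) & ~a)))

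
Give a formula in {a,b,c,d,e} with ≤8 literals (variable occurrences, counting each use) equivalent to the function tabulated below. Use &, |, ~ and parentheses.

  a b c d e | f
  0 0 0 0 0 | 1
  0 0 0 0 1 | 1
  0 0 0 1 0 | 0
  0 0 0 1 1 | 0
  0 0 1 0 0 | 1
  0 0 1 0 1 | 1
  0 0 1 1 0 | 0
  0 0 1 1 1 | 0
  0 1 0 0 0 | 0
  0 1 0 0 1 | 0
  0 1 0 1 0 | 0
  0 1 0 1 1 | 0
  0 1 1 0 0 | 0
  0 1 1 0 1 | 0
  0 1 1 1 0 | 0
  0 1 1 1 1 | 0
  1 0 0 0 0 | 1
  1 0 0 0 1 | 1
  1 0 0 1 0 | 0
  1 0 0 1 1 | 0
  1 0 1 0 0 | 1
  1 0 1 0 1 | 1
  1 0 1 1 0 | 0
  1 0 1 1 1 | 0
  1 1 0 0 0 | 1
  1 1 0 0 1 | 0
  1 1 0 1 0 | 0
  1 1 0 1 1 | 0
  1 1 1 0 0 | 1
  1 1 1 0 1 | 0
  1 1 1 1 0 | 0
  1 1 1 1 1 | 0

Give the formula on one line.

  ~b = 11111111000000001111111100000000
  ~e = 10101010101010101010101010101010
  (a & ~e) = 00000000000000001010101010101010
  (~b | (a & ~e)) = 11111111000000001111111110101010
  ((~b | (a & ~e)) | d) = 11111111001100111111111110111011
  ~d = 11001100110011001100110011001100
  (((~b | (a & ~e)) | d) & ~d) = 11001100000000001100110010001000

(((~b | (a & ~e)) | d) & ~d)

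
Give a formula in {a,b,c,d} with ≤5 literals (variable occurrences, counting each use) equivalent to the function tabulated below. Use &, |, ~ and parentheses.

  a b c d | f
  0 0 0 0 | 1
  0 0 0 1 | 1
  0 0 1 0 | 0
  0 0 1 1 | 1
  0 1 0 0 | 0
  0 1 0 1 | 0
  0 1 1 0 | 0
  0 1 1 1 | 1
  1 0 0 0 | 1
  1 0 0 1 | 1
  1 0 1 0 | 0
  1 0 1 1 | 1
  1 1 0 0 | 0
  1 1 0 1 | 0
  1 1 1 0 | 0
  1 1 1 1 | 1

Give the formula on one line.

  ~c = 1100110011001100
  (d | ~c) = 1101110111011101
  ~b = 1111000011110000
  (~b | c) = 1111001111110011
  ((d | ~c) & (~b | c)) = 1101000111010001

((d | ~c) & (~b | c))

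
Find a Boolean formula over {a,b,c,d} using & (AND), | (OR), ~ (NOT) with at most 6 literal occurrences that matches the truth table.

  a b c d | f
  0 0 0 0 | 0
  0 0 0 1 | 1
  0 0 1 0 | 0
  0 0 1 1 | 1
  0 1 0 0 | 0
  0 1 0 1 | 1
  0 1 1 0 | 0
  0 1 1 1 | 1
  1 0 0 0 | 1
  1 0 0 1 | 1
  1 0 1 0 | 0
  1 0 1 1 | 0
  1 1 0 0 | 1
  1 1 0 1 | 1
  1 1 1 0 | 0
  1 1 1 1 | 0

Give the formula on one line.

  ~c = 1100110011001100
  ~a = 1111111100000000
  (~c | ~a) = 1111111111001100
  (d | a) = 0101010111111111
  ((~c | ~a) & (d | a)) = 0101010111001100

((~c | ~a) & (d | a))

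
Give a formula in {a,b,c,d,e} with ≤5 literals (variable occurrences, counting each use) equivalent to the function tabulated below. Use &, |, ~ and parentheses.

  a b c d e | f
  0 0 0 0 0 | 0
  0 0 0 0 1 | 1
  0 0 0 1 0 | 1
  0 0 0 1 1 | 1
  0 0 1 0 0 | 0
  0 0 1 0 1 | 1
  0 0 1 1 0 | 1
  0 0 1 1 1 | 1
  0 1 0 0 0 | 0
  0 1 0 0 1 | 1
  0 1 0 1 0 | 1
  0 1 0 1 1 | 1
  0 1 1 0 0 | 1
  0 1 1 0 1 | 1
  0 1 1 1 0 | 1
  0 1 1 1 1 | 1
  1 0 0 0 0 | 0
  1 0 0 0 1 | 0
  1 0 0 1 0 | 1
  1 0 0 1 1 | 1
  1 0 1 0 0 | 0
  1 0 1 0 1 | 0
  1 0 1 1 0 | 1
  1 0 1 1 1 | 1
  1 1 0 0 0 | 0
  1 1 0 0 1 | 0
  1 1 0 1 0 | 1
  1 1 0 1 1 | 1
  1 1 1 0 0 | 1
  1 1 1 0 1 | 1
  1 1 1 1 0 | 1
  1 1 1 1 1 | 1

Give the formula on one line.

  (c & b) = 00000000000011110000000000001111
  ~a = 11111111111111110000000000000000
  (~a & e) = 01010101010101010000000000000000
  ((c & b) | (~a & e)) = 01010101010111110000000000001111
  (d | ((c & b) | (~a & e))) = 01110111011111110011001100111111

(d | ((c & b) | (~a & e)))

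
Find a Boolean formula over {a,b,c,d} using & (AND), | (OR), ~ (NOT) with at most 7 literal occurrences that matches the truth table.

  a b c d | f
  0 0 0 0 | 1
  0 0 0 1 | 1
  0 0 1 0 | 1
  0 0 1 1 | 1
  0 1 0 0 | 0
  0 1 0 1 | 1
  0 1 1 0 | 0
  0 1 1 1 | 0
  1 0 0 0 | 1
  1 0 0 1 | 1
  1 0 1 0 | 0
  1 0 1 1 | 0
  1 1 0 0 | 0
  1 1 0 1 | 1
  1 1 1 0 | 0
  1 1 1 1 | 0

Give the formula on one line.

((~b | (~c & d)) & (~c | (~a | b)))

  ~b = 1111000011110000
  ~c = 1100110011001100
  (~c & d) = 0100010001000100
  (~b | (~c & d)) = 1111010011110100
  ~a = 1111111100000000
  (~a | b) = 1111111100001111
  (~c | (~a | b)) = 1111111111001111
  ((~b | (~c & d)) & (~c | (~a | b))) = 1111010011000100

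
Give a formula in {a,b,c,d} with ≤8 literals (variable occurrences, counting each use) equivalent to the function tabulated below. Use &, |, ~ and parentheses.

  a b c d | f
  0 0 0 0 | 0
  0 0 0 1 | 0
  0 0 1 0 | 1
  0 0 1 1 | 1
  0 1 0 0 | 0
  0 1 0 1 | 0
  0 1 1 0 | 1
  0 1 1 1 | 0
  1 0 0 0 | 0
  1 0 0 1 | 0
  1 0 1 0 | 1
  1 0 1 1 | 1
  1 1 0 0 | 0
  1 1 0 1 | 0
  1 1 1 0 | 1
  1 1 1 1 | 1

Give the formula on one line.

  (a & b) = 0000000000001111
  ~d = 1010101010101010
  ~b = 1111000011110000
  (~d | ~b) = 1111101011111010
  ((a & b) | (~d | ~b)) = 1111101011111111
  (((a & b) | (~d | ~b)) & c) = 0011001000110011

(((a & b) | (~d | ~b)) & c)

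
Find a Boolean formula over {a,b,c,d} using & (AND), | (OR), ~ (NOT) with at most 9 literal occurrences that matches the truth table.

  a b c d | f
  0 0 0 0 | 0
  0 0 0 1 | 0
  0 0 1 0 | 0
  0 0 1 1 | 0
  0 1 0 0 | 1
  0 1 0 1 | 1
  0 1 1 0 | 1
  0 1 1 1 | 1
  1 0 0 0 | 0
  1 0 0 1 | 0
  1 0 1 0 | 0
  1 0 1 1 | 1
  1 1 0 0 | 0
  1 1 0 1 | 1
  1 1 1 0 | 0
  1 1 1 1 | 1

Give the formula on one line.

  (a & c) = 0000000000110011
  ((a & c) & d) = 0000000000010001
  ~a = 1111111100000000
  (d | ~a) = 1111111101010101
  ((d | ~a) & b) = 0000111100000101
  (((a & c) & d) | ((d | ~a) & b)) = 0000111100010101

(((a & c) & d) | ((d | ~a) & b))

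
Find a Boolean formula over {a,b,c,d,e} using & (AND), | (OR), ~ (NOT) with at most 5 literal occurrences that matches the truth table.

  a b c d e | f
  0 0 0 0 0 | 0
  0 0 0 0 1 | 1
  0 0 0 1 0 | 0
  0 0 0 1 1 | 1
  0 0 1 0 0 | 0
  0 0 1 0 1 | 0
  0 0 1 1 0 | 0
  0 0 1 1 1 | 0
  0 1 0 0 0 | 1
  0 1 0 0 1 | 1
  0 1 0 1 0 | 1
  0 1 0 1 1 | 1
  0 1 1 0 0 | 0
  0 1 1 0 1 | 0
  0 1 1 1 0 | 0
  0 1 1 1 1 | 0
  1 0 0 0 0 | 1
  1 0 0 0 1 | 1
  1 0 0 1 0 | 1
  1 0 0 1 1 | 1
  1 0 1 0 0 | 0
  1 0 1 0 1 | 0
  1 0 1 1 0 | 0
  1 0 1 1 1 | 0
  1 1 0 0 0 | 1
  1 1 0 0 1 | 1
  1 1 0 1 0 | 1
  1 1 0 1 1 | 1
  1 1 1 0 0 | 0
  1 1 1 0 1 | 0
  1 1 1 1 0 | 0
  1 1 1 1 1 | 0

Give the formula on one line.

  ~c = 11110000111100001111000011110000
  (e | a) = 01010101010101011111111111111111
  ((e | a) | b) = 01010101111111111111111111111111
  (~c & ((e | a) | b)) = 01010000111100001111000011110000

(~c & ((e | a) | b))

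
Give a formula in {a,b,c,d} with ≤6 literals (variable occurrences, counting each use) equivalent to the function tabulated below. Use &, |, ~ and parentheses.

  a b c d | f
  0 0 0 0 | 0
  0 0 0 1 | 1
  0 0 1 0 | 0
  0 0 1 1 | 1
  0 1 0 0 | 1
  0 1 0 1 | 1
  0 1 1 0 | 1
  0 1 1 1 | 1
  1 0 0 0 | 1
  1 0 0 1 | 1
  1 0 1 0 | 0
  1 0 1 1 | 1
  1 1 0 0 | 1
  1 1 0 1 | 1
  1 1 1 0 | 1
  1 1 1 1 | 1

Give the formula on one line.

(b | ((~c & a) | d))

  ~c = 1100110011001100
  (~c & a) = 0000000011001100
  ((~c & a) | d) = 0101010111011101
  (b | ((~c & a) | d)) = 0101111111011111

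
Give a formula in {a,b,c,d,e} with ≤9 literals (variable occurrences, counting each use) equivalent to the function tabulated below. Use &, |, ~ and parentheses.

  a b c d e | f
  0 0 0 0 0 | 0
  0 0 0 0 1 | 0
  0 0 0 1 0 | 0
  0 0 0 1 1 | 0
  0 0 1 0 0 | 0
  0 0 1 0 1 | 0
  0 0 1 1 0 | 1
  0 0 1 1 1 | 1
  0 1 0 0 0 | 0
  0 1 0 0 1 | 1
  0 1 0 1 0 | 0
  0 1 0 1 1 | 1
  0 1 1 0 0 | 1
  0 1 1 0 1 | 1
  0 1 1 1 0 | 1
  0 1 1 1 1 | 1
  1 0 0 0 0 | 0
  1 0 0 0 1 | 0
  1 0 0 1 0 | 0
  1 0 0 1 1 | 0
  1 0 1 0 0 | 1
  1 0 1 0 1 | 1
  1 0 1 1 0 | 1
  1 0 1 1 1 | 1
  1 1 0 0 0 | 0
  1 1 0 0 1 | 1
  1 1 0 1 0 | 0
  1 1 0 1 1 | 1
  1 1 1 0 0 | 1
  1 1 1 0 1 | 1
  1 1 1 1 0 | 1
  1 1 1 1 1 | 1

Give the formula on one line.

  (e & b) = 00000000010101010000000001010101
  ((e & b) | c) = 00001111010111110000111101011111
  ~d = 11001100110011001100110011001100
  ~b = 11111111000000001111111100000000
  (~d | ~b) = 11111111110011001111111111001100
  (a & (~d | ~b)) = 00000000000000001111111111001100
  (d | (a & (~d | ~b))) = 00110011001100111111111111111111
  (b | (d | (a & (~d | ~b)))) = 00110011111111111111111111111111
  (((e & b) | c) & (b | (d | (a & (~d | ~b))))) = 00000011010111110000111101011111

(((e & b) | c) & (b | (d | (a & (~d | ~b)))))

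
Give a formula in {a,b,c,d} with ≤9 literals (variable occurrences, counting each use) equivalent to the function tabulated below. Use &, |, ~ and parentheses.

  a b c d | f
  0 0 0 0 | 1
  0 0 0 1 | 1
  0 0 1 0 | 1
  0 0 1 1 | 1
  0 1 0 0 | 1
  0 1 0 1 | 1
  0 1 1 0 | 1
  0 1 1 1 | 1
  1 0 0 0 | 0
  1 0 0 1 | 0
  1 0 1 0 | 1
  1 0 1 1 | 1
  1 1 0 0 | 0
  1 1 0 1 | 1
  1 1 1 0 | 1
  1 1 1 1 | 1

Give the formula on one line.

((~a | c) | (b & (((a | ~b) & d) & a)))

  ~a = 1111111100000000
  (~a | c) = 1111111100110011
  ~b = 1111000011110000
  (a | ~b) = 1111000011111111
  ((a | ~b) & d) = 0101000001010101
  (((a | ~b) & d) & a) = 0000000001010101
  (b & (((a | ~b) & d) & a)) = 0000000000000101
  ((~a | c) | (b & (((a | ~b) & d) & a))) = 1111111100110111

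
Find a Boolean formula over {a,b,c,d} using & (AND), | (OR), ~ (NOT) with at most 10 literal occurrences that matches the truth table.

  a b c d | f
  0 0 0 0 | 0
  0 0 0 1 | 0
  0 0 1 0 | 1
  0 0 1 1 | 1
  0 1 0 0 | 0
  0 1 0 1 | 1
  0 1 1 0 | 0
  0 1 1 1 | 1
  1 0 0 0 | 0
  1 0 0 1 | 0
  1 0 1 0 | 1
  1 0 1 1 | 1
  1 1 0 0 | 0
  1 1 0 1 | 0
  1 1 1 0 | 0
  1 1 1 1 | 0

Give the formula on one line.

(((c & ~b) | (d & ~a)) & ((~d | c) | (~a & b)))

  ~b = 1111000011110000
  (c & ~b) = 0011000000110000
  ~a = 1111111100000000
  (d & ~a) = 0101010100000000
  ((c & ~b) | (d & ~a)) = 0111010100110000
  ~d = 1010101010101010
  (~d | c) = 1011101110111011
  (~a & b) = 0000111100000000
  ((~d | c) | (~a & b)) = 1011111110111011
  (((c & ~b) | (d & ~a)) & ((~d | c) | (~a & b))) = 0011010100110000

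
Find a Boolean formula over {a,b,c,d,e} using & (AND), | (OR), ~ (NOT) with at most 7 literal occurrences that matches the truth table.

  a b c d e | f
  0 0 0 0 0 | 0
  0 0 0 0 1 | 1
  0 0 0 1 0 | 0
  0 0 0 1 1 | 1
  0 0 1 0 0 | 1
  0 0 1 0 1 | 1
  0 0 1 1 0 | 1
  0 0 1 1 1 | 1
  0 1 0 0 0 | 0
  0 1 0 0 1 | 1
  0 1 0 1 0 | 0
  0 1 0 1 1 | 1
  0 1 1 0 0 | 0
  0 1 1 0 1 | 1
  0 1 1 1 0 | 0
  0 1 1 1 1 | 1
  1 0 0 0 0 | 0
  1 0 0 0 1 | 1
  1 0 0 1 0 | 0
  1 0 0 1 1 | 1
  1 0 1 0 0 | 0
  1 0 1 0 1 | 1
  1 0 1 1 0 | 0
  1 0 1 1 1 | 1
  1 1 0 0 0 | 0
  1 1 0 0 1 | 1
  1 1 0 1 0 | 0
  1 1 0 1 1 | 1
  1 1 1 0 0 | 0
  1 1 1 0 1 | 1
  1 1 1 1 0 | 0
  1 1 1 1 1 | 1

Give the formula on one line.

  ~b = 11111111000000001111111100000000
  ~a = 11111111111111110000000000000000
  (~b & ~a) = 11111111000000000000000000000000
  (c & (~b & ~a)) = 00001111000000000000000000000000
  ((c & (~b & ~a)) | e) = 01011111010101010101010101010101

((c & (~b & ~a)) | e)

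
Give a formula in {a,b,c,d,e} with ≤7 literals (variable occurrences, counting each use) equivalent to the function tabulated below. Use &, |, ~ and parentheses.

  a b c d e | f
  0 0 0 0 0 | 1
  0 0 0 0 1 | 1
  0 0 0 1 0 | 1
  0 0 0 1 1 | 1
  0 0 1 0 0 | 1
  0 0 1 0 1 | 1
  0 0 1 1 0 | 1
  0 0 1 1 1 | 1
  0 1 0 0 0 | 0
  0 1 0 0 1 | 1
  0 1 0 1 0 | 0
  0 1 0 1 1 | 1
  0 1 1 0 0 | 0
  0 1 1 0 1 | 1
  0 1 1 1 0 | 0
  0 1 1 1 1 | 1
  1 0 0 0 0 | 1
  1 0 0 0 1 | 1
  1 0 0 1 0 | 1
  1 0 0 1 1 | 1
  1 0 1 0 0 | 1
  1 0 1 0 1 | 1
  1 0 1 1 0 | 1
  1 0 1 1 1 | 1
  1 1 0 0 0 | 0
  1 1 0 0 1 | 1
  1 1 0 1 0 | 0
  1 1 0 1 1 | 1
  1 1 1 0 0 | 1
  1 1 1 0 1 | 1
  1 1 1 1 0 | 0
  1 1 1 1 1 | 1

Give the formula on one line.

(((c & a) & (c & ~d)) | (e | ~b))

  (c & a) = 00000000000000000000111100001111
  ~d = 11001100110011001100110011001100
  (c & ~d) = 00001100000011000000110000001100
  ((c & a) & (c & ~d)) = 00000000000000000000110000001100
  ~b = 11111111000000001111111100000000
  (e | ~b) = 11111111010101011111111101010101
  (((c & a) & (c & ~d)) | (e | ~b)) = 11111111010101011111111101011101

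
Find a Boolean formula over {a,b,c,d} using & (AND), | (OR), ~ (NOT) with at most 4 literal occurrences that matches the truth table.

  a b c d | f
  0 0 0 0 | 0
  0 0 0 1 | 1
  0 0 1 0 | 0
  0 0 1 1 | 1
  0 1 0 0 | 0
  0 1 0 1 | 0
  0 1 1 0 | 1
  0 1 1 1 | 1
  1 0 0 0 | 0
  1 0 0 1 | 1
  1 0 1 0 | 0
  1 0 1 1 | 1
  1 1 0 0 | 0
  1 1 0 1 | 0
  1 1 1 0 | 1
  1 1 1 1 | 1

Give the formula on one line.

  (b & c) = 0000001100000011
  ~b = 1111000011110000
  (~b & d) = 0101000001010000
  ((b & c) | (~b & d)) = 0101001101010011

((b & c) | (~b & d))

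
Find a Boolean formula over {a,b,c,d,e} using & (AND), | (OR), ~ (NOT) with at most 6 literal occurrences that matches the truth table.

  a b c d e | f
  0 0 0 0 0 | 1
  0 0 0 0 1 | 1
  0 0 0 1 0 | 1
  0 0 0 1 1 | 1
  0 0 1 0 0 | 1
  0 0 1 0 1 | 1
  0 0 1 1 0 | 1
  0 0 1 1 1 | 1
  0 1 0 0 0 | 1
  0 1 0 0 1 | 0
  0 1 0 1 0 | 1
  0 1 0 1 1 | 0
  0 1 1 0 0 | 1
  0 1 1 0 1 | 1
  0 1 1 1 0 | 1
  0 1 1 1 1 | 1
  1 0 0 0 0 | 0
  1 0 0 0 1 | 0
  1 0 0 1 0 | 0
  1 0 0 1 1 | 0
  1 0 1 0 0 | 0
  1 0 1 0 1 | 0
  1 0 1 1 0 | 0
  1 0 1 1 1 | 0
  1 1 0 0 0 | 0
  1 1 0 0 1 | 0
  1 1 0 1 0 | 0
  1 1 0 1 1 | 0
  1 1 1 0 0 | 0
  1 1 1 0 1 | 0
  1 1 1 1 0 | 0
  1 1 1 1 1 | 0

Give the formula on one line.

  ~a = 11111111111111110000000000000000
  ~e = 10101010101010101010101010101010
  ~b = 11111111000000001111111100000000
  (~b & ~a) = 11111111000000000000000000000000
  (~e | (~b & ~a)) = 11111111101010101010101010101010
  (c | (~e | (~b & ~a))) = 11111111101011111010111110101111
  (~a & (c | (~e | (~b & ~a)))) = 11111111101011110000000000000000

(~a & (c | (~e | (~b & ~a))))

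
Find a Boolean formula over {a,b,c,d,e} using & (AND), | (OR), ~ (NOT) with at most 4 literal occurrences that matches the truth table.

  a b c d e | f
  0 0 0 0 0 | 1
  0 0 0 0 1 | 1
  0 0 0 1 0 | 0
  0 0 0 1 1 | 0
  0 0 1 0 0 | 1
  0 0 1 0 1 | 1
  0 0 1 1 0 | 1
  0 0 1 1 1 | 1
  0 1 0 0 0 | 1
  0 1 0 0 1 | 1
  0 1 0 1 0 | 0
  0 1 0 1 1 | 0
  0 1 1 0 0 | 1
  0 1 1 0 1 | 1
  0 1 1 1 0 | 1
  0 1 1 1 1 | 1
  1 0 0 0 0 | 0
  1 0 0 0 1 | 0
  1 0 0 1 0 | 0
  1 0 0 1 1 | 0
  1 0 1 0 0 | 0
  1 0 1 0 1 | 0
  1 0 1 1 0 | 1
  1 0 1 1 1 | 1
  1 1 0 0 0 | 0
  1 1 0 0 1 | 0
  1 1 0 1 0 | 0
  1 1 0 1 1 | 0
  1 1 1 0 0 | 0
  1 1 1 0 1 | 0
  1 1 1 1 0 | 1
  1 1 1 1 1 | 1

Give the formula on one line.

  ~d = 11001100110011001100110011001100
  ~a = 11111111111111110000000000000000
  (~d & ~a) = 11001100110011000000000000000000
  (d & c) = 00000011000000110000001100000011
  ((~d & ~a) | (d & c)) = 11001111110011110000001100000011

((~d & ~a) | (d & c))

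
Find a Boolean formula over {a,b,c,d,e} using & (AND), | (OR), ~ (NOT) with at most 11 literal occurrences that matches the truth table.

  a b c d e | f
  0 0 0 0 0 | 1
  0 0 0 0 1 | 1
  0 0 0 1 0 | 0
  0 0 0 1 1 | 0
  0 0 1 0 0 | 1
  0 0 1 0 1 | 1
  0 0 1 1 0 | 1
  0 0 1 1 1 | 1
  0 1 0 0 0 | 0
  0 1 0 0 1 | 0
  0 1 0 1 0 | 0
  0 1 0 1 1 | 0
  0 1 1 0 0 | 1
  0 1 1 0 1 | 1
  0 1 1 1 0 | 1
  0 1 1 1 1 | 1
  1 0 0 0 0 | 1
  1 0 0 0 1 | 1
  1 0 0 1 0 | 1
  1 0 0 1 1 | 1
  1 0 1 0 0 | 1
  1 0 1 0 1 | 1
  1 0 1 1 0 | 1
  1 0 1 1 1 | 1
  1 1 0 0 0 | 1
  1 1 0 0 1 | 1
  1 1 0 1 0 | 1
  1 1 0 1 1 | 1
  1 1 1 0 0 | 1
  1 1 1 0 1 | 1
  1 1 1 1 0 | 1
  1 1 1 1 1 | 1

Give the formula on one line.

(c | (((c | a) & ~c) | ((~d & (c | ~a)) & (~b & ~a))))

  (c | a) = 00001111000011111111111111111111
  ~c = 11110000111100001111000011110000
  ((c | a) & ~c) = 00000000000000001111000011110000
  ~d = 11001100110011001100110011001100
  ~a = 11111111111111110000000000000000
  (c | ~a) = 11111111111111110000111100001111
  (~d & (c | ~a)) = 11001100110011000000110000001100
  ~b = 11111111000000001111111100000000
  (~b & ~a) = 11111111000000000000000000000000
  ((~d & (c | ~a)) & (~b & ~a)) = 11001100000000000000000000000000
  (((c | a) & ~c) | ((~d & (c | ~a)) & (~b & ~a))) = 11001100000000001111000011110000
  (c | (((c | a) & ~c) | ((~d & (c | ~a)) & (~b & ~a)))) = 11001111000011111111111111111111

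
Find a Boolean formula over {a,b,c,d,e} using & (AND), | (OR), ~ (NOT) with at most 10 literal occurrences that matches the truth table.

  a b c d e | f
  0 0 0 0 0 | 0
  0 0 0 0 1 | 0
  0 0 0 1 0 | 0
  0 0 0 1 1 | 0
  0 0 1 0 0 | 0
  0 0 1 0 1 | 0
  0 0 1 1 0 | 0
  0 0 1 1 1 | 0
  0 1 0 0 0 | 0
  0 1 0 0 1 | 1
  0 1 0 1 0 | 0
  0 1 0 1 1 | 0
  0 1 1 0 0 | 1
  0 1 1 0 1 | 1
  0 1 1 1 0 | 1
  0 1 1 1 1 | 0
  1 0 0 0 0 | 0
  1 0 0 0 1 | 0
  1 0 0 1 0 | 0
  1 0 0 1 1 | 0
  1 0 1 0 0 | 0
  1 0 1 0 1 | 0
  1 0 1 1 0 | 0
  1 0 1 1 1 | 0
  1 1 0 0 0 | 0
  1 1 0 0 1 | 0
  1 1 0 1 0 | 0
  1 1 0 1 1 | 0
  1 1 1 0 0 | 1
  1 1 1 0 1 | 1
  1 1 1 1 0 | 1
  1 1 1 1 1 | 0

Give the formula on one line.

(b & ((~d | ~e) & (((e & ~a) | c) & (d | b))))

  ~d = 11001100110011001100110011001100
  ~e = 10101010101010101010101010101010
  (~d | ~e) = 11101110111011101110111011101110
  ~a = 11111111111111110000000000000000
  (e & ~a) = 01010101010101010000000000000000
  ((e & ~a) | c) = 01011111010111110000111100001111
  (d | b) = 00110011111111110011001111111111
  (((e & ~a) | c) & (d | b)) = 00010011010111110000001100001111
  ((~d | ~e) & (((e & ~a) | c) & (d | b))) = 00000010010011100000001000001110
  (b & ((~d | ~e) & (((e & ~a) | c) & (d | b)))) = 00000000010011100000000000001110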